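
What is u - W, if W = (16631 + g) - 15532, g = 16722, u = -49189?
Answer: -67010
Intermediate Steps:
W = 17821 (W = (16631 + 16722) - 15532 = 33353 - 15532 = 17821)
u - W = -49189 - 1*17821 = -49189 - 17821 = -67010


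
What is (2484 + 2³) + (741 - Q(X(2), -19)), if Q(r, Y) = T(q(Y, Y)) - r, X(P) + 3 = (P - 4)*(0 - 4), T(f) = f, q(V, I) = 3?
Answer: 3235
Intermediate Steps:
X(P) = 13 - 4*P (X(P) = -3 + (P - 4)*(0 - 4) = -3 + (-4 + P)*(-4) = -3 + (16 - 4*P) = 13 - 4*P)
Q(r, Y) = 3 - r
(2484 + 2³) + (741 - Q(X(2), -19)) = (2484 + 2³) + (741 - (3 - (13 - 4*2))) = (2484 + 8) + (741 - (3 - (13 - 8))) = 2492 + (741 - (3 - 1*5)) = 2492 + (741 - (3 - 5)) = 2492 + (741 - 1*(-2)) = 2492 + (741 + 2) = 2492 + 743 = 3235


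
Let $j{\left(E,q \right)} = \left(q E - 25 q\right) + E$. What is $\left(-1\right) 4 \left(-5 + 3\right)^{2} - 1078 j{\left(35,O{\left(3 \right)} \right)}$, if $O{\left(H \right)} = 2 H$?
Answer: $-102426$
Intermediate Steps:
$j{\left(E,q \right)} = E - 25 q + E q$ ($j{\left(E,q \right)} = \left(E q - 25 q\right) + E = \left(- 25 q + E q\right) + E = E - 25 q + E q$)
$\left(-1\right) 4 \left(-5 + 3\right)^{2} - 1078 j{\left(35,O{\left(3 \right)} \right)} = \left(-1\right) 4 \left(-5 + 3\right)^{2} - 1078 \left(35 - 25 \cdot 2 \cdot 3 + 35 \cdot 2 \cdot 3\right) = - 4 \left(-2\right)^{2} - 1078 \left(35 - 150 + 35 \cdot 6\right) = \left(-4\right) 4 - 1078 \left(35 - 150 + 210\right) = -16 - 102410 = -102426$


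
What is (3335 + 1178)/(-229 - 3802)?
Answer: -4513/4031 ≈ -1.1196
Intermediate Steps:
(3335 + 1178)/(-229 - 3802) = 4513/(-4031) = 4513*(-1/4031) = -4513/4031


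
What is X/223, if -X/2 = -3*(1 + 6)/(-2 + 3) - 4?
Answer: 50/223 ≈ 0.22422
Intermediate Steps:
X = 50 (X = -2*(-3*(1 + 6)/(-2 + 3) - 4) = -2*(-21/1 - 4) = -2*(-21 - 4) = -2*(-25) = 50)
X/223 = 50/223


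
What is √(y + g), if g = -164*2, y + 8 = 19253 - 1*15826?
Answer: √3091 ≈ 55.597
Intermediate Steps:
y = 3419 (y = -8 + (19253 - 1*15826) = -8 + (19253 - 15826) = -8 + 3427 = 3419)
g = -328
√(y + g) = √(3419 - 328) = √3091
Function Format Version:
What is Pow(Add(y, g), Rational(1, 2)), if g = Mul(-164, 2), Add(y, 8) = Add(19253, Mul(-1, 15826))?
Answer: Pow(3091, Rational(1, 2)) ≈ 55.597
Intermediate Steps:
y = 3419 (y = Add(-8, Add(19253, Mul(-1, 15826))) = Add(-8, Add(19253, -15826)) = Add(-8, 3427) = 3419)
g = -328
Pow(Add(y, g), Rational(1, 2)) = Pow(Add(3419, -328), Rational(1, 2)) = Pow(3091, Rational(1, 2))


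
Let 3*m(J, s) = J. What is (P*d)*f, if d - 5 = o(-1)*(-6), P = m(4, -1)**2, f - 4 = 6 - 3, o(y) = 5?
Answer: -2800/9 ≈ -311.11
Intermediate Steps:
m(J, s) = J/3
f = 7 (f = 4 + (6 - 3) = 4 + 3 = 7)
P = 16/9 (P = ((1/3)*4)**2 = (4/3)**2 = 16/9 ≈ 1.7778)
d = -25 (d = 5 + 5*(-6) = 5 - 30 = -25)
(P*d)*f = ((16/9)*(-25))*7 = -400/9*7 = -2800/9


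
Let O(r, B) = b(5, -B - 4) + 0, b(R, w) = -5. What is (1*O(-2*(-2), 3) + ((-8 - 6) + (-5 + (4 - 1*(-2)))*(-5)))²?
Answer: 576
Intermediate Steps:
O(r, B) = -5 (O(r, B) = -5 + 0 = -5)
(1*O(-2*(-2), 3) + ((-8 - 6) + (-5 + (4 - 1*(-2)))*(-5)))² = (1*(-5) + ((-8 - 6) + (-5 + (4 - 1*(-2)))*(-5)))² = (-5 + (-14 + (-5 + (4 + 2))*(-5)))² = (-5 + (-14 + (-5 + 6)*(-5)))² = (-5 + (-14 + 1*(-5)))² = (-5 + (-14 - 5))² = (-5 - 19)² = (-24)² = 576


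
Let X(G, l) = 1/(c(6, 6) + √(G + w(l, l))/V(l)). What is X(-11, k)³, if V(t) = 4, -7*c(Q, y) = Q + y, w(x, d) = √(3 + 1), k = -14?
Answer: -38284288/766060875 - 110484416*I/766060875 ≈ -0.049976 - 0.14422*I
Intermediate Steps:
w(x, d) = 2 (w(x, d) = √4 = 2)
c(Q, y) = -Q/7 - y/7 (c(Q, y) = -(Q + y)/7 = -Q/7 - y/7)
X(G, l) = 1/(-12/7 + √(2 + G)/4) (X(G, l) = 1/((-⅐*6 - ⅐*6) + √(G + 2)/4) = 1/((-6/7 - 6/7) + √(2 + G)*(¼)) = 1/(-12/7 + √(2 + G)/4))
X(-11, k)³ = (28/(-48 + 7*√(2 - 11)))³ = (28/(-48 + 7*√(-9)))³ = (28/(-48 + 7*(3*I)))³ = (28/(-48 + 21*I))³ = (28*((-48 - 21*I)/2745))³ = (28*(-48 - 21*I)/2745)³ = 21952*(-48 - 21*I)³/20683643625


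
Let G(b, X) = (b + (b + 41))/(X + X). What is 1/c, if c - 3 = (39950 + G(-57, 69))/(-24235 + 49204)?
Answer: 3445722/15850193 ≈ 0.21739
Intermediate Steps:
G(b, X) = (41 + 2*b)/(2*X) (G(b, X) = (b + (41 + b))/((2*X)) = (41 + 2*b)*(1/(2*X)) = (41 + 2*b)/(2*X))
c = 15850193/3445722 (c = 3 + (39950 + (41/2 - 57)/69)/(-24235 + 49204) = 3 + (39950 + (1/69)*(-73/2))/24969 = 3 + (39950 - 73/138)*(1/24969) = 3 + (5513027/138)*(1/24969) = 3 + 5513027/3445722 = 15850193/3445722 ≈ 4.6000)
1/c = 1/(15850193/3445722) = 3445722/15850193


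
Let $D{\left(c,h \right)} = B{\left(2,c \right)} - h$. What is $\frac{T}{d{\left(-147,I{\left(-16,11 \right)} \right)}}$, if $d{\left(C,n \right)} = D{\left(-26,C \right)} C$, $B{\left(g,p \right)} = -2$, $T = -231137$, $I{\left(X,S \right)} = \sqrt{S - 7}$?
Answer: $\frac{231137}{21315} \approx 10.844$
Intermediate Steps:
$I{\left(X,S \right)} = \sqrt{-7 + S}$
$D{\left(c,h \right)} = -2 - h$
$d{\left(C,n \right)} = C \left(-2 - C\right)$ ($d{\left(C,n \right)} = \left(-2 - C\right) C = C \left(-2 - C\right)$)
$\frac{T}{d{\left(-147,I{\left(-16,11 \right)} \right)}} = - \frac{231137}{\left(-1\right) \left(-147\right) \left(2 - 147\right)} = - \frac{231137}{\left(-1\right) \left(-147\right) \left(-145\right)} = - \frac{231137}{-21315} = \left(-231137\right) \left(- \frac{1}{21315}\right) = \frac{231137}{21315}$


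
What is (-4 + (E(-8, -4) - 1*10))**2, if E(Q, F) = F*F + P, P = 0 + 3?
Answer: 25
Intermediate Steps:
P = 3
E(Q, F) = 3 + F**2 (E(Q, F) = F*F + 3 = F**2 + 3 = 3 + F**2)
(-4 + (E(-8, -4) - 1*10))**2 = (-4 + ((3 + (-4)**2) - 1*10))**2 = (-4 + ((3 + 16) - 10))**2 = (-4 + (19 - 10))**2 = (-4 + 9)**2 = 5**2 = 25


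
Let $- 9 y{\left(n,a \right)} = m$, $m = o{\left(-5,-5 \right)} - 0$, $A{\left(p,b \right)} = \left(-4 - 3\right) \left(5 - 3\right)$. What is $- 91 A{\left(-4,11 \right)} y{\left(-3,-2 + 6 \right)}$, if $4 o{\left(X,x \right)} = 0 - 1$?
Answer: $\frac{637}{18} \approx 35.389$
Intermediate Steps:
$o{\left(X,x \right)} = - \frac{1}{4}$ ($o{\left(X,x \right)} = \frac{0 - 1}{4} = \frac{1}{4} \left(-1\right) = - \frac{1}{4}$)
$A{\left(p,b \right)} = -14$ ($A{\left(p,b \right)} = \left(-7\right) 2 = -14$)
$m = - \frac{1}{4}$ ($m = - \frac{1}{4} - 0 = - \frac{1}{4} + 0 = - \frac{1}{4} \approx -0.25$)
$y{\left(n,a \right)} = \frac{1}{36}$ ($y{\left(n,a \right)} = \left(- \frac{1}{9}\right) \left(- \frac{1}{4}\right) = \frac{1}{36}$)
$- 91 A{\left(-4,11 \right)} y{\left(-3,-2 + 6 \right)} = \left(-91\right) \left(-14\right) \frac{1}{36} = 1274 \cdot \frac{1}{36} = \frac{637}{18}$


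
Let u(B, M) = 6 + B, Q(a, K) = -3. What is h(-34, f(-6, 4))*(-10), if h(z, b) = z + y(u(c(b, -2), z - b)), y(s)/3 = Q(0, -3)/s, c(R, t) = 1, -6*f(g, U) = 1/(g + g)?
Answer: 2470/7 ≈ 352.86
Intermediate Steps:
f(g, U) = -1/(12*g) (f(g, U) = -1/(6*(g + g)) = -1/(2*g)/6 = -1/(12*g))
y(s) = -9/s (y(s) = 3*(-3/s) = -9/s)
h(z, b) = -9/7 + z (h(z, b) = z - 9/(6 + 1) = z - 9/7 = -9/7 + z)
h(-34, f(-6, 4))*(-10) = (-9/7 - 34)*(-10) = -247/7*(-10) = 2470/7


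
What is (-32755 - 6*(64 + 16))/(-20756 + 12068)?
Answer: 33235/8688 ≈ 3.8254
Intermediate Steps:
(-32755 - 6*(64 + 16))/(-20756 + 12068) = (-32755 - 6*80)/(-8688) = (-32755 - 480)*(-1/8688) = -33235*(-1/8688) = 33235/8688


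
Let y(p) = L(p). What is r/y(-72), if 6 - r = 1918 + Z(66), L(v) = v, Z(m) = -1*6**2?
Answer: 469/18 ≈ 26.056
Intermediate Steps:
Z(m) = -36 (Z(m) = -1*36 = -36)
y(p) = p
r = -1876 (r = 6 - (1918 - 36) = 6 - 1*1882 = 6 - 1882 = -1876)
r/y(-72) = -1876/(-72) = -1876*(-1/72) = 469/18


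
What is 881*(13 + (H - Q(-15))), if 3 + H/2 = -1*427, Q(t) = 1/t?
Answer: -11192224/15 ≈ -7.4615e+5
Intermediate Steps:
H = -860 (H = -6 + 2*(-1*427) = -6 + 2*(-427) = -6 - 854 = -860)
881*(13 + (H - Q(-15))) = 881*(13 + (-860 - 1/(-15))) = 881*(13 + (-860 - 1*(-1/15))) = 881*(13 + (-860 + 1/15)) = 881*(13 - 12899/15) = 881*(-12704/15) = -11192224/15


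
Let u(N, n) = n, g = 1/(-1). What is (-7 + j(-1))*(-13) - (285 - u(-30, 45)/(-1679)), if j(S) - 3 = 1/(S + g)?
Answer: -760677/3358 ≈ -226.53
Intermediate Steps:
g = -1
j(S) = 3 + 1/(-1 + S) (j(S) = 3 + 1/(S - 1) = 3 + 1/(-1 + S))
(-7 + j(-1))*(-13) - (285 - u(-30, 45)/(-1679)) = (-7 + (-2 + 3*(-1))/(-1 - 1))*(-13) - (285 - 45/(-1679)) = (-7 + (-2 - 3)/(-2))*(-13) - (285 - 45*(-1)/1679) = (-7 - ½*(-5))*(-13) - (285 - 1*(-45/1679)) = (-7 + 5/2)*(-13) - (285 + 45/1679) = -9/2*(-13) - 1*478560/1679 = 117/2 - 478560/1679 = -760677/3358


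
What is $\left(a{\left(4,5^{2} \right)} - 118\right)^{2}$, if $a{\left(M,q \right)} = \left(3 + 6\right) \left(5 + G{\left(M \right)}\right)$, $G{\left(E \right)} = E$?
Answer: $1369$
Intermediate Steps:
$a{\left(M,q \right)} = 45 + 9 M$ ($a{\left(M,q \right)} = \left(3 + 6\right) \left(5 + M\right) = 9 \left(5 + M\right) = 45 + 9 M$)
$\left(a{\left(4,5^{2} \right)} - 118\right)^{2} = \left(\left(45 + 9 \cdot 4\right) - 118\right)^{2} = \left(\left(45 + 36\right) - 118\right)^{2} = \left(81 - 118\right)^{2} = \left(-37\right)^{2} = 1369$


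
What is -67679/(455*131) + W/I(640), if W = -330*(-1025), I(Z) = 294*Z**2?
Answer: -7742767827/6835978240 ≈ -1.1327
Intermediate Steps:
W = 338250
-67679/(455*131) + W/I(640) = -67679/(455*131) + 338250/((294*640**2)) = -67679/59605 + 338250/((294*409600)) = -67679*1/59605 + 338250/120422400 = -67679/59605 + 338250*(1/120422400) = -67679/59605 + 2255/802816 = -7742767827/6835978240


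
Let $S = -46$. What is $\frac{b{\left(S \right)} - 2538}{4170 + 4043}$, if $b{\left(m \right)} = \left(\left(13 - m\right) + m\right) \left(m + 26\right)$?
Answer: $- \frac{2798}{8213} \approx -0.34068$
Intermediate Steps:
$b{\left(m \right)} = 338 + 13 m$ ($b{\left(m \right)} = 13 \left(26 + m\right) = 338 + 13 m$)
$\frac{b{\left(S \right)} - 2538}{4170 + 4043} = \frac{\left(338 + 13 \left(-46\right)\right) - 2538}{4170 + 4043} = \frac{\left(338 - 598\right) - 2538}{8213} = \left(-260 - 2538\right) \frac{1}{8213} = \left(-2798\right) \frac{1}{8213} = - \frac{2798}{8213}$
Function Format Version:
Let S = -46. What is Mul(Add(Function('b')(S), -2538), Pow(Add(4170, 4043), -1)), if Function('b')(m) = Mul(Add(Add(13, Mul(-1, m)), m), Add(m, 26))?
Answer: Rational(-2798, 8213) ≈ -0.34068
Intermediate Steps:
Function('b')(m) = Add(338, Mul(13, m)) (Function('b')(m) = Mul(13, Add(26, m)) = Add(338, Mul(13, m)))
Mul(Add(Function('b')(S), -2538), Pow(Add(4170, 4043), -1)) = Mul(Add(Add(338, Mul(13, -46)), -2538), Pow(Add(4170, 4043), -1)) = Mul(Add(Add(338, -598), -2538), Pow(8213, -1)) = Mul(Add(-260, -2538), Rational(1, 8213)) = Mul(-2798, Rational(1, 8213)) = Rational(-2798, 8213)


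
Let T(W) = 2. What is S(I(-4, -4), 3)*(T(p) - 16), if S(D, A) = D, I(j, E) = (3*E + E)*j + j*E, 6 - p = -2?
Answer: -1120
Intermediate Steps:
p = 8 (p = 6 - 1*(-2) = 6 + 2 = 8)
I(j, E) = 5*E*j (I(j, E) = (4*E)*j + E*j = 4*E*j + E*j = 5*E*j)
S(I(-4, -4), 3)*(T(p) - 16) = (5*(-4)*(-4))*(2 - 16) = 80*(-14) = -1120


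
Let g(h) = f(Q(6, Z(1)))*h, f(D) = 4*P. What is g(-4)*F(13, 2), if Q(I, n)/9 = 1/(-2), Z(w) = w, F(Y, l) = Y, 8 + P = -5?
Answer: 2704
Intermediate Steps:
P = -13 (P = -8 - 5 = -13)
Q(I, n) = -9/2 (Q(I, n) = 9/(-2) = 9*(-½) = -9/2)
f(D) = -52 (f(D) = 4*(-13) = -52)
g(h) = -52*h
g(-4)*F(13, 2) = -52*(-4)*13 = 208*13 = 2704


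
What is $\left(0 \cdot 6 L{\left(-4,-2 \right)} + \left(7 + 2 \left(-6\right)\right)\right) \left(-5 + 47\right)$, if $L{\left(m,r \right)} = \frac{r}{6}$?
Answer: $-210$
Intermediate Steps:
$L{\left(m,r \right)} = \frac{r}{6}$ ($L{\left(m,r \right)} = r \frac{1}{6} = \frac{r}{6}$)
$\left(0 \cdot 6 L{\left(-4,-2 \right)} + \left(7 + 2 \left(-6\right)\right)\right) \left(-5 + 47\right) = \left(0 \cdot 6 \cdot \frac{1}{6} \left(-2\right) + \left(7 + 2 \left(-6\right)\right)\right) \left(-5 + 47\right) = \left(0 \left(- \frac{1}{3}\right) + \left(7 - 12\right)\right) 42 = \left(0 - 5\right) 42 = \left(-5\right) 42 = -210$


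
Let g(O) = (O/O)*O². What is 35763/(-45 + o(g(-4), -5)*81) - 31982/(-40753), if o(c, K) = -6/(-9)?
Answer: 485912459/122259 ≈ 3974.5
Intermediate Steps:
g(O) = O² (g(O) = 1*O² = O²)
o(c, K) = ⅔ (o(c, K) = -6*(-⅑) = ⅔)
35763/(-45 + o(g(-4), -5)*81) - 31982/(-40753) = 35763/(-45 + (⅔)*81) - 31982/(-40753) = 35763/(-45 + 54) - 31982*(-1/40753) = 35763/9 + 31982/40753 = 35763*(⅑) + 31982/40753 = 11921/3 + 31982/40753 = 485912459/122259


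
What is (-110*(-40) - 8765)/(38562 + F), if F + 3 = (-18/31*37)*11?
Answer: -45105/396001 ≈ -0.11390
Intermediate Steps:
F = -7419/31 (F = -3 + (-18/31*37)*11 = -3 + (-18*1/31*37)*11 = -3 - 18/31*37*11 = -3 - 666/31*11 = -3 - 7326/31 = -7419/31 ≈ -239.32)
(-110*(-40) - 8765)/(38562 + F) = (-110*(-40) - 8765)/(38562 - 7419/31) = (4400 - 8765)/(1188003/31) = -4365*31/1188003 = -45105/396001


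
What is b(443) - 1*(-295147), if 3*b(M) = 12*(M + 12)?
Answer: 296967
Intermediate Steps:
b(M) = 48 + 4*M (b(M) = (12*(M + 12))/3 = (12*(12 + M))/3 = (144 + 12*M)/3 = 48 + 4*M)
b(443) - 1*(-295147) = (48 + 4*443) - 1*(-295147) = (48 + 1772) + 295147 = 1820 + 295147 = 296967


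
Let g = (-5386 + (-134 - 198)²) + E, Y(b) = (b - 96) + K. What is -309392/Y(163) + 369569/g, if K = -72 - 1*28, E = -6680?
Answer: 30381495713/3239214 ≈ 9379.3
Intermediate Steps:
K = -100 (K = -72 - 28 = -100)
Y(b) = -196 + b (Y(b) = (b - 96) - 100 = (-96 + b) - 100 = -196 + b)
g = 98158 (g = (-5386 + (-134 - 198)²) - 6680 = (-5386 + (-332)²) - 6680 = (-5386 + 110224) - 6680 = 104838 - 6680 = 98158)
-309392/Y(163) + 369569/g = -309392/(-196 + 163) + 369569/98158 = -309392/(-33) + 369569*(1/98158) = -309392*(-1/33) + 369569/98158 = 309392/33 + 369569/98158 = 30381495713/3239214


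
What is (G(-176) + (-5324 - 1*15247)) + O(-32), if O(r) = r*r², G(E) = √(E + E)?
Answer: -53339 + 4*I*√22 ≈ -53339.0 + 18.762*I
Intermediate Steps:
G(E) = √2*√E (G(E) = √(2*E) = √2*√E)
O(r) = r³
(G(-176) + (-5324 - 1*15247)) + O(-32) = (√2*√(-176) + (-5324 - 1*15247)) + (-32)³ = (√2*(4*I*√11) + (-5324 - 15247)) - 32768 = (4*I*√22 - 20571) - 32768 = (-20571 + 4*I*√22) - 32768 = -53339 + 4*I*√22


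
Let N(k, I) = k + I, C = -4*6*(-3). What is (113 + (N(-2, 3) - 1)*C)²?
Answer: 12769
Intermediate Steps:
C = 72 (C = -24*(-3) = 72)
N(k, I) = I + k
(113 + (N(-2, 3) - 1)*C)² = (113 + ((3 - 2) - 1)*72)² = (113 + (1 - 1)*72)² = (113 + 0*72)² = (113 + 0)² = 113² = 12769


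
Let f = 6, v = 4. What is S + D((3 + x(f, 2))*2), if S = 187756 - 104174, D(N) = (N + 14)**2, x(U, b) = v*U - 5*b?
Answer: 85886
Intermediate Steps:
x(U, b) = -5*b + 4*U (x(U, b) = 4*U - 5*b = -5*b + 4*U)
D(N) = (14 + N)**2
S = 83582
S + D((3 + x(f, 2))*2) = 83582 + (14 + (3 + (-5*2 + 4*6))*2)**2 = 83582 + (14 + (3 + (-10 + 24))*2)**2 = 83582 + (14 + (3 + 14)*2)**2 = 83582 + (14 + 17*2)**2 = 83582 + (14 + 34)**2 = 83582 + 48**2 = 83582 + 2304 = 85886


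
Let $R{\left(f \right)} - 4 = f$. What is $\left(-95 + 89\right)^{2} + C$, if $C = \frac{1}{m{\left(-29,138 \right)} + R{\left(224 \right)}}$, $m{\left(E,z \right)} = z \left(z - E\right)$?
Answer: $\frac{837865}{23274} \approx 36.0$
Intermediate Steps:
$R{\left(f \right)} = 4 + f$
$C = \frac{1}{23274}$ ($C = \frac{1}{138 \left(138 - -29\right) + \left(4 + 224\right)} = \frac{1}{138 \left(138 + 29\right) + 228} = \frac{1}{138 \cdot 167 + 228} = \frac{1}{23046 + 228} = \frac{1}{23274} \approx 4.2966 \cdot 10^{-5}$)
$\left(-95 + 89\right)^{2} + C = \left(-95 + 89\right)^{2} + \frac{1}{23274} = \left(-6\right)^{2} + \frac{1}{23274} = 36 + \frac{1}{23274} = \frac{837865}{23274}$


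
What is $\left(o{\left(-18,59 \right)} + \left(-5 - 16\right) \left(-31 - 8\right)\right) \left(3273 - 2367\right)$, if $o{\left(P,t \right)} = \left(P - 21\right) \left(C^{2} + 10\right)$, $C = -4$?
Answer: $-176670$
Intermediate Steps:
$o{\left(P,t \right)} = -546 + 26 P$ ($o{\left(P,t \right)} = \left(P - 21\right) \left(\left(-4\right)^{2} + 10\right) = \left(-21 + P\right) \left(16 + 10\right) = \left(-21 + P\right) 26 = -546 + 26 P$)
$\left(o{\left(-18,59 \right)} + \left(-5 - 16\right) \left(-31 - 8\right)\right) \left(3273 - 2367\right) = \left(\left(-546 + 26 \left(-18\right)\right) + \left(-5 - 16\right) \left(-31 - 8\right)\right) \left(3273 - 2367\right) = \left(\left(-546 - 468\right) + \left(-5 - 16\right) \left(-39\right)\right) 906 = \left(-1014 - -819\right) 906 = \left(-1014 + 819\right) 906 = \left(-195\right) 906 = -176670$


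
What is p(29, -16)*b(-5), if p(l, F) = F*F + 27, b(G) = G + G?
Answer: -2830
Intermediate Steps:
b(G) = 2*G
p(l, F) = 27 + F² (p(l, F) = F² + 27 = 27 + F²)
p(29, -16)*b(-5) = (27 + (-16)²)*(2*(-5)) = (27 + 256)*(-10) = 283*(-10) = -2830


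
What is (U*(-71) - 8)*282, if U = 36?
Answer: -723048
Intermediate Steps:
(U*(-71) - 8)*282 = (36*(-71) - 8)*282 = (-2556 - 8)*282 = -2564*282 = -723048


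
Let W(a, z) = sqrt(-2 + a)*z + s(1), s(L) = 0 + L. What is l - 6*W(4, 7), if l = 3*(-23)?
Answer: -75 - 42*sqrt(2) ≈ -134.40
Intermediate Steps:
s(L) = L
l = -69
W(a, z) = 1 + z*sqrt(-2 + a) (W(a, z) = sqrt(-2 + a)*z + 1 = z*sqrt(-2 + a) + 1 = 1 + z*sqrt(-2 + a))
l - 6*W(4, 7) = -69 - 6*(1 + 7*sqrt(-2 + 4)) = -69 - 6*(1 + 7*sqrt(2)) = -69 + (-6 - 42*sqrt(2)) = -75 - 42*sqrt(2)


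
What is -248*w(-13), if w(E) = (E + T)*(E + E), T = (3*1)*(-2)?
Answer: -122512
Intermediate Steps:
T = -6 (T = 3*(-2) = -6)
w(E) = 2*E*(-6 + E) (w(E) = (E - 6)*(E + E) = (-6 + E)*(2*E) = 2*E*(-6 + E))
-248*w(-13) = -496*(-13)*(-6 - 13) = -496*(-13)*(-19) = -248*494 = -122512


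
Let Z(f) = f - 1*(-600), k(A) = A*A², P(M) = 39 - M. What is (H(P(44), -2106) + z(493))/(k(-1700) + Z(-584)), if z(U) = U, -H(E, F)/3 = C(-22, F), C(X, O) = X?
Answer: -559/4912999984 ≈ -1.1378e-7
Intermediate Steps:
k(A) = A³
H(E, F) = 66 (H(E, F) = -3*(-22) = 66)
Z(f) = 600 + f (Z(f) = f + 600 = 600 + f)
(H(P(44), -2106) + z(493))/(k(-1700) + Z(-584)) = (66 + 493)/((-1700)³ + (600 - 584)) = 559/(-4913000000 + 16) = 559/(-4912999984) = 559*(-1/4912999984) = -559/4912999984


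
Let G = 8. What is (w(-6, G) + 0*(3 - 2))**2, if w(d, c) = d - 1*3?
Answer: 81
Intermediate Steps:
w(d, c) = -3 + d (w(d, c) = d - 3 = -3 + d)
(w(-6, G) + 0*(3 - 2))**2 = ((-3 - 6) + 0*(3 - 2))**2 = (-9 + 0*1)**2 = (-9 + 0)**2 = (-9)**2 = 81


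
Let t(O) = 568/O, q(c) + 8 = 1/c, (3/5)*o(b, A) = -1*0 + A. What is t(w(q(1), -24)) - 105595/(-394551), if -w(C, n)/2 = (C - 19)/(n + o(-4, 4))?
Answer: -74596061/394551 ≈ -189.07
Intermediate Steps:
o(b, A) = 5*A/3 (o(b, A) = 5*(-1*0 + A)/3 = 5*(0 + A)/3 = 5*A/3)
q(c) = -8 + 1/c
w(C, n) = -2*(-19 + C)/(20/3 + n) (w(C, n) = -2*(C - 19)/(n + (5/3)*4) = -2*(-19 + C)/(n + 20/3) = -2*(-19 + C)/(20/3 + n))
t(w(q(1), -24)) - 105595/(-394551) = 568/((6*(19 - (-8 + 1/1))/(20 + 3*(-24)))) - 105595/(-394551) = 568/((6*(19 - (-8 + 1))/(20 - 72))) - 105595*(-1)/394551 = 568/((6*(19 - 1*(-7))/(-52))) - 1*(-105595/394551) = 568/((6*(-1/52)*(19 + 7))) + 105595/394551 = 568/((6*(-1/52)*26)) + 105595/394551 = 568/(-3) + 105595/394551 = 568*(-⅓) + 105595/394551 = -568/3 + 105595/394551 = -74596061/394551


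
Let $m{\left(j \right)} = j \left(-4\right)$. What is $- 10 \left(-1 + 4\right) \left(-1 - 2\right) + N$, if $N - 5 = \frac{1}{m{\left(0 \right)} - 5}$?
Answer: $\frac{474}{5} \approx 94.8$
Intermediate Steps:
$m{\left(j \right)} = - 4 j$
$N = \frac{24}{5}$ ($N = 5 + \frac{1}{\left(-4\right) 0 - 5} = 5 + \frac{1}{0 - 5} = 5 + \frac{1}{-5} = 5 - \frac{1}{5} = \frac{24}{5} \approx 4.8$)
$- 10 \left(-1 + 4\right) \left(-1 - 2\right) + N = - 10 \left(-1 + 4\right) \left(-1 - 2\right) + \frac{24}{5} = - 10 \cdot 3 \left(-3\right) + \frac{24}{5} = \left(-10\right) \left(-9\right) + \frac{24}{5} = 90 + \frac{24}{5} = \frac{474}{5}$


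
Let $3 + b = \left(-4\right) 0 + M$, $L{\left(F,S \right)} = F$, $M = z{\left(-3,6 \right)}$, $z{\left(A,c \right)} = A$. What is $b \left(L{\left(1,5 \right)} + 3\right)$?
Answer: $-24$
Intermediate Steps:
$M = -3$
$b = -6$ ($b = -3 - 3 = -6$)
$b \left(L{\left(1,5 \right)} + 3\right) = - 6 \left(1 + 3\right) = \left(-6\right) 4 = -24$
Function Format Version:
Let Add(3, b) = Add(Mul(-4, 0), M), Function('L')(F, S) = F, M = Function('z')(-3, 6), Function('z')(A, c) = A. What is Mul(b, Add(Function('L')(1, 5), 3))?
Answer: -24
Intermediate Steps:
M = -3
b = -6 (b = Add(-3, Add(Mul(-4, 0), -3)) = Add(-3, Add(0, -3)) = Add(-3, -3) = -6)
Mul(b, Add(Function('L')(1, 5), 3)) = Mul(-6, Add(1, 3)) = Mul(-6, 4) = -24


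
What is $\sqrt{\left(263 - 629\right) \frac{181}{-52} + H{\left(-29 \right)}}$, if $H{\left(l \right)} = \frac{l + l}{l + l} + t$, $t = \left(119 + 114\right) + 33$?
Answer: $\frac{\sqrt{1041690}}{26} \approx 39.255$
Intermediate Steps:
$t = 266$ ($t = 233 + 33 = 266$)
$H{\left(l \right)} = 267$ ($H{\left(l \right)} = \frac{l + l}{l + l} + 266 = \frac{2 l}{2 l} + 266 = 2 l \frac{1}{2 l} + 266 = 1 + 266 = 267$)
$\sqrt{\left(263 - 629\right) \frac{181}{-52} + H{\left(-29 \right)}} = \sqrt{\left(263 - 629\right) \frac{181}{-52} + 267} = \sqrt{\left(263 - 629\right) 181 \left(- \frac{1}{52}\right) + 267} = \sqrt{\left(-366\right) \left(- \frac{181}{52}\right) + 267} = \sqrt{\frac{33123}{26} + 267} = \sqrt{\frac{40065}{26}} = \frac{\sqrt{1041690}}{26}$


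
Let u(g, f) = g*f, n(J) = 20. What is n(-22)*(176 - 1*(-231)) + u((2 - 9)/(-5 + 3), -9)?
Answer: 16217/2 ≈ 8108.5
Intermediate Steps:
u(g, f) = f*g
n(-22)*(176 - 1*(-231)) + u((2 - 9)/(-5 + 3), -9) = 20*(176 - 1*(-231)) - 9*(2 - 9)/(-5 + 3) = 20*(176 + 231) - (-63)/(-2) = 20*407 - (-63)*(-1)/2 = 8140 - 9*7/2 = 8140 - 63/2 = 16217/2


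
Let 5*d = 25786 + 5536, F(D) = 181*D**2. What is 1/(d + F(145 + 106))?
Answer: 5/57047227 ≈ 8.7647e-8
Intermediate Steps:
d = 31322/5 (d = (25786 + 5536)/5 = (1/5)*31322 = 31322/5 ≈ 6264.4)
1/(d + F(145 + 106)) = 1/(31322/5 + 181*(145 + 106)**2) = 1/(31322/5 + 181*251**2) = 1/(31322/5 + 181*63001) = 1/(31322/5 + 11403181) = 1/(57047227/5) = 5/57047227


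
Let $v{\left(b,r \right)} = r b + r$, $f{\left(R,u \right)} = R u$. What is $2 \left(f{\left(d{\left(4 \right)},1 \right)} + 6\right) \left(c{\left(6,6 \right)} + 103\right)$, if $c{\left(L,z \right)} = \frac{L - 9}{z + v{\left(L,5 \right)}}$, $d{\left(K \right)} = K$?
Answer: $\frac{84400}{41} \approx 2058.5$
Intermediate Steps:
$v{\left(b,r \right)} = r + b r$ ($v{\left(b,r \right)} = b r + r = r + b r$)
$c{\left(L,z \right)} = \frac{-9 + L}{5 + z + 5 L}$ ($c{\left(L,z \right)} = \frac{L - 9}{z + 5 \left(1 + L\right)} = \frac{-9 + L}{z + \left(5 + 5 L\right)} = \frac{-9 + L}{5 + z + 5 L}$)
$2 \left(f{\left(d{\left(4 \right)},1 \right)} + 6\right) \left(c{\left(6,6 \right)} + 103\right) = 2 \left(4 \cdot 1 + 6\right) \left(\frac{-9 + 6}{5 + 6 + 5 \cdot 6} + 103\right) = 2 \left(4 + 6\right) \left(\frac{1}{5 + 6 + 30} \left(-3\right) + 103\right) = 2 \cdot 10 \left(\frac{1}{41} \left(-3\right) + 103\right) = 20 \left(\frac{1}{41} \left(-3\right) + 103\right) = 20 \left(- \frac{3}{41} + 103\right) = 20 \cdot \frac{4220}{41} = \frac{84400}{41}$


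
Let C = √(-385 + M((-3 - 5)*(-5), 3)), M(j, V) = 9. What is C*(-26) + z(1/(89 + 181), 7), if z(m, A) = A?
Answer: 7 - 52*I*√94 ≈ 7.0 - 504.16*I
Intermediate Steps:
C = 2*I*√94 (C = √(-385 + 9) = √(-376) = 2*I*√94 ≈ 19.391*I)
C*(-26) + z(1/(89 + 181), 7) = (2*I*√94)*(-26) + 7 = -52*I*√94 + 7 = 7 - 52*I*√94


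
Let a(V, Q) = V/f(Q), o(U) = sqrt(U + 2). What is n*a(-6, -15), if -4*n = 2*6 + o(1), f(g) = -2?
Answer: -9 - 3*sqrt(3)/4 ≈ -10.299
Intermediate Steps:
o(U) = sqrt(2 + U)
a(V, Q) = -V/2 (a(V, Q) = V/(-2) = V*(-1/2) = -V/2)
n = -3 - sqrt(3)/4 (n = -(2*6 + sqrt(2 + 1))/4 = -(12 + sqrt(3))/4 = -3 - sqrt(3)/4 ≈ -3.4330)
n*a(-6, -15) = (-3 - sqrt(3)/4)*(-1/2*(-6)) = (-3 - sqrt(3)/4)*3 = -9 - 3*sqrt(3)/4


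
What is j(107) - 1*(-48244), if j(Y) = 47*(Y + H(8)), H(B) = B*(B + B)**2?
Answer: 149529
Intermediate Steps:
H(B) = 4*B**3 (H(B) = B*(2*B)**2 = B*(4*B**2) = 4*B**3)
j(Y) = 96256 + 47*Y (j(Y) = 47*(Y + 4*8**3) = 47*(Y + 4*512) = 47*(Y + 2048) = 47*(2048 + Y) = 96256 + 47*Y)
j(107) - 1*(-48244) = (96256 + 47*107) - 1*(-48244) = (96256 + 5029) + 48244 = 101285 + 48244 = 149529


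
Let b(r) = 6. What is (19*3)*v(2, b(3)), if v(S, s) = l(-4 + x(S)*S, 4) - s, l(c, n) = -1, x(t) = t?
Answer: -399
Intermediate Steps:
v(S, s) = -1 - s
(19*3)*v(2, b(3)) = (19*3)*(-1 - 1*6) = 57*(-1 - 6) = 57*(-7) = -399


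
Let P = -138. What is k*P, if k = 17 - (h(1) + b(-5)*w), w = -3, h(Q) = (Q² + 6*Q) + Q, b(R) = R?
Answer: 828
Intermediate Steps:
h(Q) = Q² + 7*Q
k = -6 (k = 17 - (1*(7 + 1) - 5*(-3)) = 17 - (1*8 + 15) = 17 - (8 + 15) = 17 - 1*23 = 17 - 23 = -6)
k*P = -6*(-138) = 828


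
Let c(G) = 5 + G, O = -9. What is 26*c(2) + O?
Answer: 173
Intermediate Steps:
26*c(2) + O = 26*(5 + 2) - 9 = 26*7 - 9 = 182 - 9 = 173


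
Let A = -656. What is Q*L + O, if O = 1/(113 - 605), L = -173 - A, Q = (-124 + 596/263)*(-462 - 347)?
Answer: 6154996728121/129396 ≈ 4.7567e+7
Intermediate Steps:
Q = 25900944/263 (Q = (-124 + 596*(1/263))*(-809) = (-124 + 596/263)*(-809) = -32016/263*(-809) = 25900944/263 ≈ 98483.)
L = 483 (L = -173 - 1*(-656) = -173 + 656 = 483)
O = -1/492 (O = 1/(-492) = -1/492 ≈ -0.0020325)
Q*L + O = (25900944/263)*483 - 1/492 = 12510155952/263 - 1/492 = 6154996728121/129396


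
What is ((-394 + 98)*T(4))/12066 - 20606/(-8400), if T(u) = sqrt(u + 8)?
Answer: 10303/4200 - 296*sqrt(3)/6033 ≈ 2.3681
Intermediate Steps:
T(u) = sqrt(8 + u)
((-394 + 98)*T(4))/12066 - 20606/(-8400) = ((-394 + 98)*sqrt(8 + 4))/12066 - 20606/(-8400) = -592*sqrt(3)*(1/12066) - 20606*(-1/8400) = -592*sqrt(3)*(1/12066) + 10303/4200 = -296*sqrt(3)/6033 + 10303/4200 = 10303/4200 - 296*sqrt(3)/6033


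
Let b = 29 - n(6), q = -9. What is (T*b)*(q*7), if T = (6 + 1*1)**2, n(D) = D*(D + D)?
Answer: 132741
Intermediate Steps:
n(D) = 2*D**2 (n(D) = D*(2*D) = 2*D**2)
b = -43 (b = 29 - 2*6**2 = 29 - 2*36 = 29 - 1*72 = 29 - 72 = -43)
T = 49 (T = (6 + 1)**2 = 7**2 = 49)
(T*b)*(q*7) = (49*(-43))*(-9*7) = -2107*(-63) = 132741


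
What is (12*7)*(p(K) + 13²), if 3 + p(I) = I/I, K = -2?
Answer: 14028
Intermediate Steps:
p(I) = -2 (p(I) = -3 + I/I = -3 + 1 = -2)
(12*7)*(p(K) + 13²) = (12*7)*(-2 + 13²) = 84*(-2 + 169) = 84*167 = 14028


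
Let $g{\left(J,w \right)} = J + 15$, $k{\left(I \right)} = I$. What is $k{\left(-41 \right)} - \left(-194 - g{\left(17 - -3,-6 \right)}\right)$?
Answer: $188$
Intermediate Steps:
$g{\left(J,w \right)} = 15 + J$
$k{\left(-41 \right)} - \left(-194 - g{\left(17 - -3,-6 \right)}\right) = -41 + \left(\left(\left(15 + \left(17 - -3\right)\right) - -477\right) - 283\right) = -41 + \left(\left(\left(15 + \left(17 + 3\right)\right) + 477\right) - 283\right) = -41 + \left(\left(\left(15 + 20\right) + 477\right) - 283\right) = -41 + \left(\left(35 + 477\right) - 283\right) = -41 + \left(512 - 283\right) = -41 + 229 = 188$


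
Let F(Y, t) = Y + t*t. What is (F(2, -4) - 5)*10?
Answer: 130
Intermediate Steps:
F(Y, t) = Y + t²
(F(2, -4) - 5)*10 = ((2 + (-4)²) - 5)*10 = ((2 + 16) - 5)*10 = (18 - 5)*10 = 13*10 = 130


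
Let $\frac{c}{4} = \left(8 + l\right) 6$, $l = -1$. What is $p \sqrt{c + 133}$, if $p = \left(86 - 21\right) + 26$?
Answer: $91 \sqrt{301} \approx 1578.8$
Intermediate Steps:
$p = 91$ ($p = 65 + 26 = 91$)
$c = 168$ ($c = 4 \left(8 - 1\right) 6 = 4 \cdot 7 \cdot 6 = 4 \cdot 42 = 168$)
$p \sqrt{c + 133} = 91 \sqrt{168 + 133} = 91 \sqrt{301}$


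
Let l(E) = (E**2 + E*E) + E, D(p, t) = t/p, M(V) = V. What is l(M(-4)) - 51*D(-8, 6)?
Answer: 265/4 ≈ 66.250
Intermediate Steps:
l(E) = E + 2*E**2 (l(E) = (E**2 + E**2) + E = 2*E**2 + E = E + 2*E**2)
l(M(-4)) - 51*D(-8, 6) = -4*(1 + 2*(-4)) - 306/(-8) = -4*(1 - 8) - 306*(-1)/8 = -4*(-7) - 51*(-3/4) = 28 + 153/4 = 265/4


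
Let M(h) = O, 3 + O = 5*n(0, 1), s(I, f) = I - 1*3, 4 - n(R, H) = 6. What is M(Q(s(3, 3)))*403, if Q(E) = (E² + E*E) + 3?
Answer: -5239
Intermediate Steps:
n(R, H) = -2 (n(R, H) = 4 - 1*6 = 4 - 6 = -2)
s(I, f) = -3 + I (s(I, f) = I - 3 = -3 + I)
Q(E) = 3 + 2*E² (Q(E) = (E² + E²) + 3 = 2*E² + 3 = 3 + 2*E²)
O = -13 (O = -3 + 5*(-2) = -3 - 10 = -13)
M(h) = -13
M(Q(s(3, 3)))*403 = -13*403 = -5239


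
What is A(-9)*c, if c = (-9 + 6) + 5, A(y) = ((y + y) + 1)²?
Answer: 578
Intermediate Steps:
A(y) = (1 + 2*y)² (A(y) = (2*y + 1)² = (1 + 2*y)²)
c = 2 (c = -3 + 5 = 2)
A(-9)*c = (1 + 2*(-9))²*2 = (1 - 18)²*2 = (-17)²*2 = 289*2 = 578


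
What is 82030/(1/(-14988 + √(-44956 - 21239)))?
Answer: -1229465640 + 246090*I*√7355 ≈ -1.2295e+9 + 2.1105e+7*I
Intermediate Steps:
82030/(1/(-14988 + √(-44956 - 21239))) = 82030/(1/(-14988 + √(-66195))) = 82030/(1/(-14988 + 3*I*√7355)) = 82030*(-14988 + 3*I*√7355) = -1229465640 + 246090*I*√7355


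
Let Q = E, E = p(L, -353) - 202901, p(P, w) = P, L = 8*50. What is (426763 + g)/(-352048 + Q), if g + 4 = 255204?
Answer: -681963/554549 ≈ -1.2298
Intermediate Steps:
L = 400
g = 255200 (g = -4 + 255204 = 255200)
E = -202501 (E = 400 - 202901 = -202501)
Q = -202501
(426763 + g)/(-352048 + Q) = (426763 + 255200)/(-352048 - 202501) = 681963/(-554549) = 681963*(-1/554549) = -681963/554549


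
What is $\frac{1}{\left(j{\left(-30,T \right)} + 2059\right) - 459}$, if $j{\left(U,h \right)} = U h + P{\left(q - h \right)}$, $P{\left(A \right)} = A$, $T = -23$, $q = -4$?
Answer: $\frac{1}{2309} \approx 0.00043309$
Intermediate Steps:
$j{\left(U,h \right)} = -4 - h + U h$ ($j{\left(U,h \right)} = U h - \left(4 + h\right) = -4 - h + U h$)
$\frac{1}{\left(j{\left(-30,T \right)} + 2059\right) - 459} = \frac{1}{\left(\left(-4 - -23 - -690\right) + 2059\right) - 459} = \frac{1}{\left(\left(-4 + 23 + 690\right) + 2059\right) - 459} = \frac{1}{\left(709 + 2059\right) - 459} = \frac{1}{2768 - 459} = \frac{1}{2309}$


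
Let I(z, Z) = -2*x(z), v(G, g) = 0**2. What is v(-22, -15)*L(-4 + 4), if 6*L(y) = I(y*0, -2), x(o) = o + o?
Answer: 0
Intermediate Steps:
v(G, g) = 0
x(o) = 2*o
I(z, Z) = -4*z
L(y) = 0 (L(y) = (-4*y*0)/6 = (-4*0)/6 = (1/6)*0 = 0)
v(-22, -15)*L(-4 + 4) = 0*0 = 0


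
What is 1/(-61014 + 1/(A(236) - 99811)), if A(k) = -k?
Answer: -100047/6104267659 ≈ -1.6390e-5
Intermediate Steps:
1/(-61014 + 1/(A(236) - 99811)) = 1/(-61014 + 1/(-1*236 - 99811)) = 1/(-61014 + 1/(-236 - 99811)) = 1/(-61014 + 1/(-100047)) = 1/(-61014 - 1/100047) = 1/(-6104267659/100047) = -100047/6104267659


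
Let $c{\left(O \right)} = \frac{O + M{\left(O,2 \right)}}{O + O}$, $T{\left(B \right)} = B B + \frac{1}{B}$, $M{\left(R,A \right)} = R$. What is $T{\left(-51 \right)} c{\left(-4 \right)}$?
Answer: $\frac{132650}{51} \approx 2601.0$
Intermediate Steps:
$T{\left(B \right)} = \frac{1}{B} + B^{2}$ ($T{\left(B \right)} = B^{2} + \frac{1}{B} = \frac{1}{B} + B^{2}$)
$c{\left(O \right)} = 1$ ($c{\left(O \right)} = \frac{O + O}{O + O} = \frac{2 O}{2 O} = 2 O \frac{1}{2 O} = 1$)
$T{\left(-51 \right)} c{\left(-4 \right)} = \frac{1 + \left(-51\right)^{3}}{-51} \cdot 1 = - \frac{1 - 132651}{51} \cdot 1 = \left(- \frac{1}{51}\right) \left(-132650\right) 1 = \frac{132650}{51} \cdot 1 = \frac{132650}{51}$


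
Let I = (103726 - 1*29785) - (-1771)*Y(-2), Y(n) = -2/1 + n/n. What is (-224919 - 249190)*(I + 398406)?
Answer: -223104316784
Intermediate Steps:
Y(n) = -1 (Y(n) = -2*1 + 1 = -2 + 1 = -1)
I = 72170 (I = (103726 - 1*29785) - (-1771)*(-1) = (103726 - 29785) - 1*1771 = 73941 - 1771 = 72170)
(-224919 - 249190)*(I + 398406) = (-224919 - 249190)*(72170 + 398406) = -474109*470576 = -223104316784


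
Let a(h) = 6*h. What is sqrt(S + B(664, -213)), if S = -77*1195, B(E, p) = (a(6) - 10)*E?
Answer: I*sqrt(74751) ≈ 273.41*I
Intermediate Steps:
B(E, p) = 26*E (B(E, p) = (6*6 - 10)*E = (36 - 10)*E = 26*E)
S = -92015
sqrt(S + B(664, -213)) = sqrt(-92015 + 26*664) = sqrt(-92015 + 17264) = sqrt(-74751) = I*sqrt(74751)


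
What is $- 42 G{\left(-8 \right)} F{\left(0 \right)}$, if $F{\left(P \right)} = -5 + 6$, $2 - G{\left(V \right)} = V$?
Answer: $-420$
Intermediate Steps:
$G{\left(V \right)} = 2 - V$
$F{\left(P \right)} = 1$
$- 42 G{\left(-8 \right)} F{\left(0 \right)} = - 42 \left(2 - -8\right) 1 = - 42 \left(2 + 8\right) 1 = \left(-42\right) 10 \cdot 1 = \left(-420\right) 1 = -420$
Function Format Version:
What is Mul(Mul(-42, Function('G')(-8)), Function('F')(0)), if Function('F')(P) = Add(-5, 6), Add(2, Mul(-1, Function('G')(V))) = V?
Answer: -420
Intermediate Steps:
Function('G')(V) = Add(2, Mul(-1, V))
Function('F')(P) = 1
Mul(Mul(-42, Function('G')(-8)), Function('F')(0)) = Mul(Mul(-42, Add(2, Mul(-1, -8))), 1) = Mul(Mul(-42, Add(2, 8)), 1) = Mul(Mul(-42, 10), 1) = Mul(-420, 1) = -420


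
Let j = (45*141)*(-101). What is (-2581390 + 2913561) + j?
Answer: -308674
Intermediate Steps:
j = -640845 (j = 6345*(-101) = -640845)
(-2581390 + 2913561) + j = (-2581390 + 2913561) - 640845 = 332171 - 640845 = -308674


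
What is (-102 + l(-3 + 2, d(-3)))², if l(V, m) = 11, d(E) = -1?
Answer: 8281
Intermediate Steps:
(-102 + l(-3 + 2, d(-3)))² = (-102 + 11)² = (-91)² = 8281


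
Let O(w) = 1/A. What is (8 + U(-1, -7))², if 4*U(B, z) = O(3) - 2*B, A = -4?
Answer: 18225/256 ≈ 71.191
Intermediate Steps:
O(w) = -¼ (O(w) = 1/(-4) = -¼)
U(B, z) = -1/16 - B/2 (U(B, z) = (-¼ - 2*B)/4 = -1/16 - B/2)
(8 + U(-1, -7))² = (8 + (-1/16 - ½*(-1)))² = (8 + (-1/16 + ½))² = (8 + 7/16)² = (135/16)² = 18225/256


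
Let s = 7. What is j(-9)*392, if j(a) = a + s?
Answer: -784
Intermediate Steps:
j(a) = 7 + a (j(a) = a + 7 = 7 + a)
j(-9)*392 = (7 - 9)*392 = -2*392 = -784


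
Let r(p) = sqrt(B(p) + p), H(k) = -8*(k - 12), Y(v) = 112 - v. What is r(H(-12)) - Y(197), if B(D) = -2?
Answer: 85 + sqrt(190) ≈ 98.784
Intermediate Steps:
H(k) = 96 - 8*k (H(k) = -8*(-12 + k) = 96 - 8*k)
r(p) = sqrt(-2 + p)
r(H(-12)) - Y(197) = sqrt(-2 + (96 - 8*(-12))) - (112 - 1*197) = sqrt(-2 + (96 + 96)) - (112 - 197) = sqrt(-2 + 192) - 1*(-85) = sqrt(190) + 85 = 85 + sqrt(190)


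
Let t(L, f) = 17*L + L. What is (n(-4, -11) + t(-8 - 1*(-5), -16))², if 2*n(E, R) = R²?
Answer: 169/4 ≈ 42.250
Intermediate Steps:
n(E, R) = R²/2
t(L, f) = 18*L
(n(-4, -11) + t(-8 - 1*(-5), -16))² = ((½)*(-11)² + 18*(-8 - 1*(-5)))² = ((½)*121 + 18*(-8 + 5))² = (121/2 + 18*(-3))² = (121/2 - 54)² = (13/2)² = 169/4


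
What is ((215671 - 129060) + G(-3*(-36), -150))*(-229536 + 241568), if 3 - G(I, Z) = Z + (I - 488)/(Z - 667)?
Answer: 44889370624/43 ≈ 1.0439e+9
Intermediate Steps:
G(I, Z) = 3 - Z - (-488 + I)/(-667 + Z) (G(I, Z) = 3 - (Z + (I - 488)/(Z - 667)) = 3 - (Z + (-488 + I)/(-667 + Z)) = 3 + (-Z - (-488 + I)/(-667 + Z)) = 3 - Z - (-488 + I)/(-667 + Z))
((215671 - 129060) + G(-3*(-36), -150))*(-229536 + 241568) = ((215671 - 129060) + (-1513 - (-3)*(-36) - 1*(-150)**2 + 670*(-150))/(-667 - 150))*(-229536 + 241568) = (86611 + (-1513 - 1*108 - 1*22500 - 100500)/(-817))*12032 = (86611 - (-1513 - 108 - 22500 - 100500)/817)*12032 = (86611 - 1/817*(-124621))*12032 = (86611 + 6559/43)*12032 = (3730832/43)*12032 = 44889370624/43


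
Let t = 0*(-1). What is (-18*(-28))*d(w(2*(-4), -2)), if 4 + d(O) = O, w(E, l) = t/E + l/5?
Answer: -11088/5 ≈ -2217.6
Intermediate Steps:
t = 0
w(E, l) = l/5 (w(E, l) = 0/E + l/5 = 0 + l*(⅕) = 0 + l/5 = l/5)
d(O) = -4 + O
(-18*(-28))*d(w(2*(-4), -2)) = (-18*(-28))*(-4 + (⅕)*(-2)) = 504*(-4 - ⅖) = 504*(-22/5) = -11088/5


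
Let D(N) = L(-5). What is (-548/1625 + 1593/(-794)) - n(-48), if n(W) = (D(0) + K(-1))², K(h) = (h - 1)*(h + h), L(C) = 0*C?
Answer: -23667737/1290250 ≈ -18.344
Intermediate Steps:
L(C) = 0
K(h) = 2*h*(-1 + h) (K(h) = (-1 + h)*(2*h) = 2*h*(-1 + h))
D(N) = 0
n(W) = 16 (n(W) = (0 + 2*(-1)*(-1 - 1))² = (0 + 2*(-1)*(-2))² = (0 + 4)² = 4² = 16)
(-548/1625 + 1593/(-794)) - n(-48) = (-548/1625 + 1593/(-794)) - 1*16 = (-548*1/1625 + 1593*(-1/794)) - 16 = (-548/1625 - 1593/794) - 16 = -3023737/1290250 - 16 = -23667737/1290250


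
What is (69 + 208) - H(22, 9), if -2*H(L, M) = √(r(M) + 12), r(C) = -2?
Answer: 277 + √10/2 ≈ 278.58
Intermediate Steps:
H(L, M) = -√10/2 (H(L, M) = -√(-2 + 12)/2 = -√10/2)
(69 + 208) - H(22, 9) = (69 + 208) - (-1)*√10/2 = 277 + √10/2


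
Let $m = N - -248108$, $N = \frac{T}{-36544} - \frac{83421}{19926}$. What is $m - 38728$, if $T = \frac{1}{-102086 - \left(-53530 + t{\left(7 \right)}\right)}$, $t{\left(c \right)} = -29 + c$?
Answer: $\frac{137029806947953585}{654468177024} \approx 2.0938 \cdot 10^{5}$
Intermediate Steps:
$T = - \frac{1}{48534}$ ($T = \frac{1}{-102086 + \left(53530 - \left(-29 + 7\right)\right)} = \frac{1}{-102086 + \left(53530 - -22\right)} = \frac{1}{-102086 + \left(53530 + 22\right)} = \frac{1}{-102086 + 53552} = \frac{1}{-48534} = - \frac{1}{48534} \approx -2.0604 \cdot 10^{-5}$)
$N = - \frac{2739957331535}{654468177024}$ ($N = - \frac{1}{48534 \left(-36544\right)} - \frac{83421}{19926} = \left(- \frac{1}{48534}\right) \left(- \frac{1}{36544}\right) - \frac{9269}{2214} = \frac{1}{1773626496} - \frac{9269}{2214} = - \frac{2739957331535}{654468177024} \approx -4.1865$)
$m = \frac{162376050507739057}{654468177024}$ ($m = - \frac{2739957331535}{654468177024} - -248108 = - \frac{2739957331535}{654468177024} + 248108 = \frac{162376050507739057}{654468177024} \approx 2.481 \cdot 10^{5}$)
$m - 38728 = \frac{162376050507739057}{654468177024} - 38728 = \frac{137029806947953585}{654468177024}$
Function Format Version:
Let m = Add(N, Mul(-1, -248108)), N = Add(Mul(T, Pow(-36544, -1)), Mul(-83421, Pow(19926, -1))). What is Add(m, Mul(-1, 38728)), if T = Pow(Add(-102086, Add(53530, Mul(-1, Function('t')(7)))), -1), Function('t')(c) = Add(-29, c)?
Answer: Rational(137029806947953585, 654468177024) ≈ 2.0938e+5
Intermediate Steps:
T = Rational(-1, 48534) (T = Pow(Add(-102086, Add(53530, Mul(-1, Add(-29, 7)))), -1) = Pow(Add(-102086, Add(53530, Mul(-1, -22))), -1) = Pow(Add(-102086, Add(53530, 22)), -1) = Pow(Add(-102086, 53552), -1) = Pow(-48534, -1) = Rational(-1, 48534) ≈ -2.0604e-5)
N = Rational(-2739957331535, 654468177024) (N = Add(Mul(Rational(-1, 48534), Pow(-36544, -1)), Mul(-83421, Pow(19926, -1))) = Add(Mul(Rational(-1, 48534), Rational(-1, 36544)), Mul(-83421, Rational(1, 19926))) = Add(Rational(1, 1773626496), Rational(-9269, 2214)) = Rational(-2739957331535, 654468177024) ≈ -4.1865)
m = Rational(162376050507739057, 654468177024) (m = Add(Rational(-2739957331535, 654468177024), Mul(-1, -248108)) = Add(Rational(-2739957331535, 654468177024), 248108) = Rational(162376050507739057, 654468177024) ≈ 2.4810e+5)
Add(m, Mul(-1, 38728)) = Add(Rational(162376050507739057, 654468177024), Mul(-1, 38728)) = Add(Rational(162376050507739057, 654468177024), -38728) = Rational(137029806947953585, 654468177024)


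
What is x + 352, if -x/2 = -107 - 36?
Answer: 638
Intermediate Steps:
x = 286 (x = -2*(-107 - 36) = -2*(-143) = 286)
x + 352 = 286 + 352 = 638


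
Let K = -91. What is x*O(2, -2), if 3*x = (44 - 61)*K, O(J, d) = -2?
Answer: -3094/3 ≈ -1031.3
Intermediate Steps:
x = 1547/3 (x = ((44 - 61)*(-91))/3 = (-17*(-91))/3 = (⅓)*1547 = 1547/3 ≈ 515.67)
x*O(2, -2) = (1547/3)*(-2) = -3094/3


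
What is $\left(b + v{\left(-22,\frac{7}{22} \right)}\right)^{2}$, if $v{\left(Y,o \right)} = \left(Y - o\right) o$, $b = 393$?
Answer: $\frac{34884900625}{234256} \approx 1.4892 \cdot 10^{5}$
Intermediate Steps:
$v{\left(Y,o \right)} = o \left(Y - o\right)$
$\left(b + v{\left(-22,\frac{7}{22} \right)}\right)^{2} = \left(393 + \frac{7}{22} \left(-22 - \frac{7}{22}\right)\right)^{2} = \left(393 + 7 \cdot \frac{1}{22} \left(-22 - 7 \cdot \frac{1}{22}\right)\right)^{2} = \left(393 + \frac{7 \left(-22 - \frac{7}{22}\right)}{22}\right)^{2} = \left(393 + \frac{7}{22} \left(- \frac{491}{22}\right)\right)^{2} = \left(393 - \frac{3437}{484}\right)^{2} = \left(\frac{186775}{484}\right)^{2} = \frac{34884900625}{234256}$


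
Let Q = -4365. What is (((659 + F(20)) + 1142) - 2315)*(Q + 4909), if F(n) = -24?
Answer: -292672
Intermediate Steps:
(((659 + F(20)) + 1142) - 2315)*(Q + 4909) = (((659 - 24) + 1142) - 2315)*(-4365 + 4909) = ((635 + 1142) - 2315)*544 = (1777 - 2315)*544 = -538*544 = -292672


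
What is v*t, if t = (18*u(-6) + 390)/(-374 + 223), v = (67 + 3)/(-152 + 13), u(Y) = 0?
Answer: 27300/20989 ≈ 1.3007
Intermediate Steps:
v = -70/139 (v = 70/(-139) = 70*(-1/139) = -70/139 ≈ -0.50360)
t = -390/151 (t = (18*0 + 390)/(-374 + 223) = (0 + 390)/(-151) = 390*(-1/151) = -390/151 ≈ -2.5828)
v*t = -70/139*(-390/151) = 27300/20989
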